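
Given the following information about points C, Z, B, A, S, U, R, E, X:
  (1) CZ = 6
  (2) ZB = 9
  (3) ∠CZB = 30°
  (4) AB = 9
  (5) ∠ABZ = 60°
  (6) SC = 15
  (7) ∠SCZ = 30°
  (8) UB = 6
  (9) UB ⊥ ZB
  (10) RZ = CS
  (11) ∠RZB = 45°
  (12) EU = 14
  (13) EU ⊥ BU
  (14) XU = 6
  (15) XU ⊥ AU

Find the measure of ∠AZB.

Step 1: By the law of cosines on triangle ZBA: ZA² = 9² + 9² − 2·9·9·cos(60°) = 81, so ZA = 9.
Step 2: By the inverse law of cosines on triangle AZB: cos(∠AZB) = (9² + 9² − 9²) / (2·9·9) = 81/162 = 0.5, so ∠AZB = 60°.

Therefore, the measure of angle ∠AZB = 60°.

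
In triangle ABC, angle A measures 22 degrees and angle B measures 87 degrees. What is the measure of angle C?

angle C = 180 - 22 - 87 = 71 degrees.

71 degrees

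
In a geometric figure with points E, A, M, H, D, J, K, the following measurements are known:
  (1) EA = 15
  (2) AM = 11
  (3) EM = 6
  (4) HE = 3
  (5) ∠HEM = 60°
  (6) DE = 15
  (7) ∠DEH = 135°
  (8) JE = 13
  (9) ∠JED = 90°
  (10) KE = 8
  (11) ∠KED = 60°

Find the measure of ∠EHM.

Step 1: By the law of cosines on triangle HEM: HM² = 3² + 6² − 2·3·6·cos(60°) = 27, so HM = 3·√3.
Step 2: By the inverse law of cosines on triangle EHM: cos(∠EHM) = (3² + (3·√3)² − 6²) / (2·3·3·√3) = 0/31.18 = 0, so ∠EHM = 90°.

Therefore, the measure of angle ∠EHM = 90°.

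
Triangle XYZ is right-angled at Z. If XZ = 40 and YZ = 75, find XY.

By the Pythagorean theorem: XY^2 = XZ^2 + YZ^2
XY^2 = 40^2 + 75^2 = 1600 + 5625 = 7225
XY = sqrt(7225) = 85

85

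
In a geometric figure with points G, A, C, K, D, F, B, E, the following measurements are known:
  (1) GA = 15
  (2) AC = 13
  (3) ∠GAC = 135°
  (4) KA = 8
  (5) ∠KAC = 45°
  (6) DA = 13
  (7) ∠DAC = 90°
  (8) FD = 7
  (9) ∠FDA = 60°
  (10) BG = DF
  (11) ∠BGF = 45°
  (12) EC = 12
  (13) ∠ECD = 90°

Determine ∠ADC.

Step 1: By the law of cosines on triangle DAC: DC² = 13² + 13² − 2·13·13·cos(90°) = 338, so DC = 13·√2.
Step 2: By the inverse law of cosines on triangle ADC: cos(∠ADC) = (13² + (13·√2)² − 13²) / (2·13·13·√2) = 338/478 = 0.7071, so ∠ADC = 45°.

Therefore, the measure of angle ∠ADC = 45°.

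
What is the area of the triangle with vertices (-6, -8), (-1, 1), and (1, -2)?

Using the Shoelace formula for a triangle:
Area = (1/2)|x0(y1 - y2) + x1(y2 - y0) + x2(y0 - y1)|
Area = (1/2)|-6(1 - -2) + -1(-2 - -8) + 1(-8 - 1)|
Area = (1/2)|-18 + -6 + -9|
Area = (1/2)|-33|
Area = (1/2)(33)
Area = 33/2

33/2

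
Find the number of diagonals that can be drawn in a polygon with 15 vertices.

Total line segments between 15 vertices = C(15,2) = 105.
Subtract the 15 sides: 105 - 15 = 90 diagonals.

90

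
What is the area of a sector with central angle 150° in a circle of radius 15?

Sector area = π(15²)(5/12) = 375*pi/4

375*pi/4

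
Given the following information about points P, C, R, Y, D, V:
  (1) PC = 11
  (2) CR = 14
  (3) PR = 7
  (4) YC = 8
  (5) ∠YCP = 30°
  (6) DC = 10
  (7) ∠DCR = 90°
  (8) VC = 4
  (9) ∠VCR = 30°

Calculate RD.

Step 1: By the law of cosines on triangle RCD: RD² = 14² + 10² − 2·14·10·cos(90°) = 296, so RD = 2·√74.

Therefore, the length of RD = 2·√74.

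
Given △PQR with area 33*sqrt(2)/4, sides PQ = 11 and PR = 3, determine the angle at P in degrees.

From the SAS area formula Area = (1/2)ab sin(C), rearranging gives sin(C) = 2*Area/(ab).
sin(C) = 2 * 33*sqrt(2)/4 / (33) = sqrt(2)/2.
Therefore C = arcsin(sqrt(2)/2) = 45°.
Since sin(180° - C) = sin(C), the obtuse angle 135° gives the same area, so C = 45° or C = 135°.

45° or 135°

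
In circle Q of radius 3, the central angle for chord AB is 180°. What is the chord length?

Chord length = 2r sin(θ/2)
= 2 × 3 × sin(180°/2)
= 2 × 3 × sin(90°)
= 6

6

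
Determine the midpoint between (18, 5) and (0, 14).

The midpoint is the point halfway along the segment.
Move half the horizontal distance: 18 + (0 - 18)/2 = 18 + -18/2 = 9
Move half the vertical distance: 5 + (14 - 5)/2 = 5 + 9/2 = 19/2
Midpoint = (9, 19/2)

(9, 19/2)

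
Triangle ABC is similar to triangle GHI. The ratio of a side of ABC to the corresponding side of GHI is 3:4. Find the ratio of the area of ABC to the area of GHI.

Area scales with the square of linear dimensions. If every length is multiplied by 3/4, then the area is multiplied by (3/4)^2 = 9/16.
The area ratio is 9:16.

9:16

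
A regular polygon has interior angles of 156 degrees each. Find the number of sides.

Each interior angle of a regular n-gon is (n - 2) * 180 / n.
Setting this equal to 156:
(n - 2) * 180 / n = 156
Each exterior angle = 180 - 156 = 24 degrees.
Since exterior angles sum to 360: n = 360 / 24 = 15.

15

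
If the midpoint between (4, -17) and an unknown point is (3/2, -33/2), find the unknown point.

Using the midpoint formula: M = ((x1 + x2)/2, (y1 + y2)/2)
We know M = (3/2, -33/2) and J = (4, -17)
For x: 3/2 = (4 + x2)/2, so x2 = 2*3/2 - 4 = -1
For y: -33/2 = (-17 + y2)/2, so y2 = 2*-33/2 - -17 = -16
K = (-1, -16)

(-1, -16)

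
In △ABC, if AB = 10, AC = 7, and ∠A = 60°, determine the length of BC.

Law of cosines: BC^2 = 10^2 + 7^2 - 2(10)(7)cos(60°) = 79, so BC = sqrt(79).

sqrt(79)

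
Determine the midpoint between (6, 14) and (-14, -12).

The midpoint is the point halfway along the segment.
Move half the horizontal distance: 6 + (-14 - 6)/2 = 6 + -20/2 = -4
Move half the vertical distance: 14 + (-12 - 14)/2 = 14 + -26/2 = 1
Midpoint = (-4, 1)

(-4, 1)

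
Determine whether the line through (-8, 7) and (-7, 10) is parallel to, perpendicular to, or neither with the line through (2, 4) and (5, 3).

Slope of line 1: m1 = (10 - 7)/(-7 - -8) = 3/1 = 3
Slope of line 2: m2 = (3 - 4)/(5 - 2) = -1/3 = -1/3
m1 * m2 = -1, so perpendicular.

Perpendicular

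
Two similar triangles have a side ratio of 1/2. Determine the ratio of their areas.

Area scales with the square of linear dimensions. If every length is multiplied by 1/2, then the area is multiplied by (1/2)^2 = 1/4.
The area ratio is 1:4.

1:4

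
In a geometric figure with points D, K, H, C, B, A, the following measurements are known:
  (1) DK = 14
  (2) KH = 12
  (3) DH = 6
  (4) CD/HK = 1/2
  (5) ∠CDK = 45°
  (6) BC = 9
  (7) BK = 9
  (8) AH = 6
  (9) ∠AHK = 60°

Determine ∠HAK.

Step 1: By the law of cosines on triangle AHK: AK² = 6² + 12² − 2·6·12·cos(60°) = 108, so AK = 6·√3.
Step 2: By the inverse law of cosines on triangle HAK: cos(∠HAK) = (6² + (6·√3)² − 12²) / (2·6·6·√3) = 0/124.71 = 0, so ∠HAK = 90°.

Therefore, the measure of angle ∠HAK = 90°.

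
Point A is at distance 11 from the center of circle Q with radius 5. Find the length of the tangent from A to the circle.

tangent = √(d² - r²) = √(11² - 5²) = √(121 - 25) = √96 = 4*sqrt(6)

4*sqrt(6)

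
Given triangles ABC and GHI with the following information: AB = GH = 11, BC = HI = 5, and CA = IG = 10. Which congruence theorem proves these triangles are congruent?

Consider the given information: AB = GH = 11, BC = HI = 5, and CA = IG = 10
This is not SAS or AAS: SAS requires two sides and the included angle between them. AAS requires two angles and a non-included side.
The correct criterion is SSS. All three pairs of corresponding sides are equal (Side-Side-Side).

SSS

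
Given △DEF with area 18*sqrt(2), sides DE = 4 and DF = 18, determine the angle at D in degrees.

sin(C) = 2 * 18*sqrt(2) / (4 * 18) = sqrt(2)/2, so C = arcsin(sqrt(2)/2) = 45°.
Since sin(180° - C) = sin(C), the obtuse angle 135° gives the same area, so C = 45° or C = 135°.

45° or 135°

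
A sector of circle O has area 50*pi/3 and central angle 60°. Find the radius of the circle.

The sector covers 60°/360° = 1/6 of the full circle.
Full circle area = 50*pi/3 / 1/6 = 100*pi.
Since full area = πr², we get r² = 100*pi/π = 100, so r = 10.

10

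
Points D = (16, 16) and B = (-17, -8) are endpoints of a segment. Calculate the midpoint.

The midpoint is the point halfway along the segment.
Move half the horizontal distance: 16 + (-17 - 16)/2 = 16 + -33/2 = -1/2
Move half the vertical distance: 16 + (-8 - 16)/2 = 16 + -24/2 = 4
Midpoint = (-1/2, 4)

(-1/2, 4)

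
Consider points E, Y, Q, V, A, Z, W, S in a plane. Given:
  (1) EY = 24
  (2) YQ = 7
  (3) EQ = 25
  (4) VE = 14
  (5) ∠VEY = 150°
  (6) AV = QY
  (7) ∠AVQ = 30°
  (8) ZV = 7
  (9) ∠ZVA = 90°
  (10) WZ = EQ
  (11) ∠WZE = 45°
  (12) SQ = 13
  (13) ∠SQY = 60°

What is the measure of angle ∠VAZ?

From the given relations: AV = QY = 7.
Step 1: By the law of cosines on triangle AVZ: AZ² = 7² + 7² − 2·7·7·cos(90°) = 98, so AZ = 7·√2.
Step 2: By the inverse law of cosines on triangle VAZ: cos(∠VAZ) = (7² + (7·√2)² − 7²) / (2·7·7·√2) = 98/138.59 = 0.7071, so ∠VAZ = 45°.

Therefore, the measure of angle ∠VAZ = 45°.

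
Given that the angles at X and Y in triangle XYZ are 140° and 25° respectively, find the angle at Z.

angle Z = 180 - 140 - 25 = 15 degrees.

15 degrees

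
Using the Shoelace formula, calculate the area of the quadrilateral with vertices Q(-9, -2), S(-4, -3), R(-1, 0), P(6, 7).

Using the Shoelace formula for a quadrilateral (vertices in order):
Area = (1/2)|sum of (x_i * y_(i+1) - x_(i+1) * y_i)|
Terms: (-9*-3 - -4*-2) = 19, (-4*0 - -1*-3) = -3, (-1*7 - 6*0) = -7, (6*-2 - -9*7) = 51
Sum = 60
Area = (1/2)(60) = 30

30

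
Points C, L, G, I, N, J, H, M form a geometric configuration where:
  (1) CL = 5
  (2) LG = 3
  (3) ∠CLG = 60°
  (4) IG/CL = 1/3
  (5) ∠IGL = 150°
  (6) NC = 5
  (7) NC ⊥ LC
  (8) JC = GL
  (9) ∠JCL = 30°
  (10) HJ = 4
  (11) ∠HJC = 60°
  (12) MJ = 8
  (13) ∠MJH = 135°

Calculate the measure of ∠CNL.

Step 1: By the law of cosines on triangle NCL: NL² = 5² + 5² − 2·5·5·cos(90°) = 50, so NL = 5·√2.
Step 2: By the inverse law of cosines on triangle CNL: cos(∠CNL) = (5² + (5·√2)² − 5²) / (2·5·5·√2) = 50/70.71 = 0.7071, so ∠CNL = 45°.

Therefore, the measure of angle ∠CNL = 45°.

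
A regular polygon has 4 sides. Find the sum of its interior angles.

The sum of interior angles of an n-sided polygon is (n - 2) * 180.
For n = 4: (4 - 2) * 180 = 2 * 180 = 360 degrees.

360 degrees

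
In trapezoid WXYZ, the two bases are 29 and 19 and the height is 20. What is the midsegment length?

midsegment = (29 + 19) / 2 = 48 / 2 = 24

24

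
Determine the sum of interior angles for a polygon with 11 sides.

The sum of interior angles of an n-sided polygon is (n - 2) * 180.
For n = 11: (11 - 2) * 180 = 9 * 180 = 1620 degrees.

1620 degrees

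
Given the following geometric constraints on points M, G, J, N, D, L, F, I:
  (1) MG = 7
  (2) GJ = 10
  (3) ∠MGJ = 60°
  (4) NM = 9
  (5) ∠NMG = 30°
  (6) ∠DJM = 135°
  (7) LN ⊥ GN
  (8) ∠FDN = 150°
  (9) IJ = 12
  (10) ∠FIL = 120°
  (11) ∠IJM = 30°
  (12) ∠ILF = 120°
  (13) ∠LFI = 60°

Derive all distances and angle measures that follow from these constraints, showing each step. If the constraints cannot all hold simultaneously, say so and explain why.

These constraints are not satisfiable: (10), (12) and (13) are the three interior angles of triangle FIL, which must sum to 180°, but 120° + 120° + 60° = 300°. No planar figure meets all of them, so nothing further can be derived.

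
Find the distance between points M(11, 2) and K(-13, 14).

The horizontal distance is |-13 - 11| = 24 and the vertical distance is |14 - 2| = 12.
By the Pythagorean theorem, d = sqrt(24^2 + 12^2) = sqrt(720) = 12*sqrt(5).

12*sqrt(5)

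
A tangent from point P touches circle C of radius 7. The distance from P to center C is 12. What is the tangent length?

tangent = √(d² - r²) = √(12² - 7²) = √(144 - 49) = √95 = sqrt(95)

sqrt(95)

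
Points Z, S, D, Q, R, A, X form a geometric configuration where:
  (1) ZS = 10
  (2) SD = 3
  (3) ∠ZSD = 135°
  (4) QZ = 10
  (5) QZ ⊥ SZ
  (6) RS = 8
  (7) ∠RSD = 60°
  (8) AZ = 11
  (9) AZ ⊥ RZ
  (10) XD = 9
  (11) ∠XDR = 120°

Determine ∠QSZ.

Step 1: By the law of cosines on triangle SZQ: SQ² = 10² + 10² − 2·10·10·cos(90°) = 200, so SQ = 10·√2.
Step 2: By the inverse law of cosines on triangle QSZ: cos(∠QSZ) = ((10·√2)² + 10² − 10²) / (2·10·√2·10) = 200/282.84 = 0.7071, so ∠QSZ = 45°.

Therefore, the measure of angle ∠QSZ = 45°.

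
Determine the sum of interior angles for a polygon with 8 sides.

The sum of interior angles of an n-sided polygon is (n - 2) * 180.
For n = 8: (8 - 2) * 180 = 6 * 180 = 1080 degrees.

1080 degrees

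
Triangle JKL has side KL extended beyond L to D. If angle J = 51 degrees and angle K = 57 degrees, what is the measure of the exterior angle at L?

The interior angle at L is 180 - 51 - 57 = 72 degrees.
The exterior angle and interior angle at L are supplementary:
Exterior angle = 180 - 72 = 108 degrees.

108 degrees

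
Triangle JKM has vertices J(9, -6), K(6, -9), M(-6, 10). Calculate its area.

Shoelace: Area = (1/2)|9(-9-10) + 6(10--6) + -6(-6--9)| = (1/2)(93) = 93/2

93/2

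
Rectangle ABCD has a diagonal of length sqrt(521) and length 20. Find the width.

b = sqrt(d^2 - a^2) = sqrt(521 - 400) = sqrt(121) = 11

11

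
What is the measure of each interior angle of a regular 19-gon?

Each interior angle of a regular n-gon is (n - 2) * 180 / n.
For n = 19: (19 - 2) * 180 / 19 = 3060/19 = 3060/19 degrees.

3060/19 degrees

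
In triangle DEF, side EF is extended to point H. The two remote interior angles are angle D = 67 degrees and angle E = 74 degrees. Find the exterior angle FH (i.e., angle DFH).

The interior angle at F is 180 - 67 - 74 = 39 degrees.
The exterior angle and interior angle at F are supplementary:
Exterior angle = 180 - 39 = 141 degrees.

141 degrees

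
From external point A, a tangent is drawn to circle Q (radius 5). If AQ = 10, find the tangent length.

tangent = √(d² - r²) = √(10² - 5²) = √(100 - 25) = √75 = 5*sqrt(3)

5*sqrt(3)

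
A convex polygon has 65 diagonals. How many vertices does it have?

Using d = n(n - 3)/2, we solve 65 = n(n - 3)/2.
So n(n - 3) = 130.
Testing n = 13: 13 * 10 = 130 = 130. Correct.
The polygon has 13 sides.

13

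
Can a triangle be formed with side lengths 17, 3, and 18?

Yes.
The triangle inequality requires that the sum of any two sides exceeds the third.
Here 3 + 17 = 20 > 18, so the condition is met.

Yes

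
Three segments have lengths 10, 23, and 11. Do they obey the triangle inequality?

Check the triangle inequality: 10 + 11 = 21 ≤ 23.
Since the sum of two sides does not exceed the third, no triangle can be formed.

No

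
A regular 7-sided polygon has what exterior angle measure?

Each exterior angle of a regular n-gon is 360 / n.
For n = 7: 360 / 7 = 360/7 degrees.

360/7 degrees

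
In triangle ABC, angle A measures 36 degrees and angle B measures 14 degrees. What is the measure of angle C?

angle C = 180 - 36 - 14 = 130 degrees.

130 degrees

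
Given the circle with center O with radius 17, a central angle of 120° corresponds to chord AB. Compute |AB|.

Chord length = 2r sin(θ/2)
= 2 × 17 × sin(120°/2)
= 2 × 17 × sin(60°)
= 17*sqrt(3)

17*sqrt(3)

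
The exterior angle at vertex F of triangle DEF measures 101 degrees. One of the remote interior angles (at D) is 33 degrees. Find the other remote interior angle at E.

The exterior angle theorem states that an exterior angle equals the sum of the two non-adjacent interior angles.
So 101 = 33 + angle E, which gives angle E = 101 - 33 = 68 degrees.

68 degrees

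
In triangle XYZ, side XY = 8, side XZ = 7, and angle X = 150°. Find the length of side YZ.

When two sides and the included angle are known, the law of cosines gives the third side.
c^2 = a^2 + b^2 - 2ab cos(C) generalizes the Pythagorean theorem to non-right triangles.
Here: YZ^2 = 64 + 49 - 112*(-sqrt(3)/2) = 56*sqrt(3) + 113
YZ = sqrt(56*sqrt(3) + 113)

sqrt(56*sqrt(3) + 113)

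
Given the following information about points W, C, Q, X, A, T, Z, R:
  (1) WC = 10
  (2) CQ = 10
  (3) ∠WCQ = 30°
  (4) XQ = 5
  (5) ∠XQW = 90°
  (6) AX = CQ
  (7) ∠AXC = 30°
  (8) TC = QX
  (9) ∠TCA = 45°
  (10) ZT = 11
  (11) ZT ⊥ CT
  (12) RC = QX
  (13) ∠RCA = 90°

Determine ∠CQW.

Step 1: By the law of cosines on triangle QCW: QW² = 10² + 10² − 2·10·10·cos(30°) = 26.79, so QW ≈ 5.18.
Step 2: By the inverse law of cosines on triangle CQW: cos(∠CQW) = (10² + 5.18² − 10²) / (2·10·5.18) = 26.79/103.53 = 0.2588, so ∠CQW = 75°.

Therefore, the measure of angle ∠CQW = 75°.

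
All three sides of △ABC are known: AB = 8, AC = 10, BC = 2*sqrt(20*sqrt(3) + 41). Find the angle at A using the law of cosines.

When all three sides of a triangle are known, the law of cosines can be rearranged to find any angle.
cos(C) = (a² + b² - c²) / (2ab) gives cos(A) = -sqrt(3)/2.
Taking the inverse cosine: A = 150°.

150°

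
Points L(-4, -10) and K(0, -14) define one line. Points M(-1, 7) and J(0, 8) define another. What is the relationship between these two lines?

Slope of line 1: m1 = (-14 - -10)/(0 - -4) = -4/4 = -1
Slope of line 2: m2 = (8 - 7)/(0 - -1) = 1/1 = 1
Two lines are perpendicular when the product of their slopes is -1 (negative reciprocals).
m1 * m2 = (-1) * (1) = -1, confirming perpendicularity.

Perpendicular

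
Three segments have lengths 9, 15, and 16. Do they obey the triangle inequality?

Sort the sides: 9, 15, 16.
It suffices to check that the sum of the two smallest exceeds the largest:
9 + 15 = 24 > 16. ✓
Yes, a valid triangle can be formed.

Yes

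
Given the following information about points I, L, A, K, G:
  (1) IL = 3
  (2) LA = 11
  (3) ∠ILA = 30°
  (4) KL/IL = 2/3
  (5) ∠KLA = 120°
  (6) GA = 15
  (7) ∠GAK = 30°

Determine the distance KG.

From the given relations: KL = 2/3·IL = 2/3·3 = 2.
Step 1: By the law of cosines on triangle KLA: KA² = 2² + 11² − 2·2·11·cos(120°) = 147, so KA = 7·√3.
Step 2: By the law of cosines on triangle KAG: KG² = (7·√3)² + 15² − 2·7·√3·15·cos(30°) = 57, so KG = √57.

Therefore, the length of KG = √57.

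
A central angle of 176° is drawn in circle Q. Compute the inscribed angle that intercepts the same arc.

Inscribed angle = 176° / 2 = 88° (inscribed angle theorem).

88°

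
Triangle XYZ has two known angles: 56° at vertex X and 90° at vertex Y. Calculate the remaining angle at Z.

Let angle Z = x. Then 56 + 90 + x = 180.
x = 180 - 146 = 34 degrees.

34 degrees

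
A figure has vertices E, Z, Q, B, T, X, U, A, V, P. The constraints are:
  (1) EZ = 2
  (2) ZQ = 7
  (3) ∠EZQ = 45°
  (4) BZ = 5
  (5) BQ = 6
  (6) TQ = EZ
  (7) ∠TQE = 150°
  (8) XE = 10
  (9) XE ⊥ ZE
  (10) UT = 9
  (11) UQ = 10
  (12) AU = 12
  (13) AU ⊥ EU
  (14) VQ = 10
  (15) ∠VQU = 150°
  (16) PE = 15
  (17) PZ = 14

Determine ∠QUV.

Step 1: By the law of cosines on triangle UQV: UV² = 10² + 10² − 2·10·10·cos(150°) = 373.21, so UV ≈ 19.32.
Step 2: By the inverse law of cosines on triangle QUV: cos(∠QUV) = (10² + 19.32² − 10²) / (2·10·19.32) = 373.21/386.37 = 0.9659, so ∠QUV = 15°.

Therefore, the measure of angle ∠QUV = 15°.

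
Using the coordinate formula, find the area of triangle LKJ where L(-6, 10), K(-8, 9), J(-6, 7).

Shoelace: Area = (1/2)|-6(9-7) + -8(7-10) + -6(10-9)| = (1/2)(6) = 3

3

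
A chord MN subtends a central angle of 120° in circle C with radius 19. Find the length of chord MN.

Drop a perpendicular from the center to the chord, bisecting both the chord and the central angle.
Each half-chord = r sin(θ/2) = 19 sin(60°).
The full chord = 2 × 19 × sin(60°) = 19*sqrt(3).

19*sqrt(3)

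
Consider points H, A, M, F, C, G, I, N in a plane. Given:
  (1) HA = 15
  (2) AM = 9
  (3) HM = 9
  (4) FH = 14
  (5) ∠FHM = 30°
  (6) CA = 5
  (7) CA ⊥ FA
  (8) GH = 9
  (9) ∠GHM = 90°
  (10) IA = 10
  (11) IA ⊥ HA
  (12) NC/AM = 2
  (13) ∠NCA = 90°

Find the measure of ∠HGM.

Step 1: By the law of cosines on triangle GHM: GM² = 9² + 9² − 2·9·9·cos(90°) = 162, so GM = 9·√2.
Step 2: By the inverse law of cosines on triangle HGM: cos(∠HGM) = (9² + (9·√2)² − 9²) / (2·9·9·√2) = 162/229.1 = 0.7071, so ∠HGM = 45°.

Therefore, the measure of angle ∠HGM = 45°.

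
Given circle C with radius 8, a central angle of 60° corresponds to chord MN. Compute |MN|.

Chord = 2(8) sin(30°) = 8

8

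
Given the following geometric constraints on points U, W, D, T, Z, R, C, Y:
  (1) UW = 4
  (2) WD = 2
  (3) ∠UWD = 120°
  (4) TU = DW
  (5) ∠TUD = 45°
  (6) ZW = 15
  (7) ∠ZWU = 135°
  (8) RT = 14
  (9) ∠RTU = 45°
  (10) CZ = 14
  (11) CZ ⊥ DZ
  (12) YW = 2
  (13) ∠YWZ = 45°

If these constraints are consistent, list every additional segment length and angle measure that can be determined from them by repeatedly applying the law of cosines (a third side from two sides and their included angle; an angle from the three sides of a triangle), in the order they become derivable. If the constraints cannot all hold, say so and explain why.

The constraints are consistent. Derivable facts, in order:
After 1 step:
- UD = 2·√7
- UR ≈ 12.66
- UZ ≈ 18.05
- ZY ≈ 13.66
After 2 steps:
- DT ≈ 4.13
- ∠DUW = 19.11°
- ∠RUT = 128.59°
- ∠TRU = 6.41°
- ∠UDW = 40.89°
- ∠UZW = 9.01°
- ∠WUZ = 35.99°
- ∠WYZ = 129.06°
- ∠WZY = 5.94°
After 3 steps:
- ∠DTU = 114.96°
- ∠TDU = 20.04°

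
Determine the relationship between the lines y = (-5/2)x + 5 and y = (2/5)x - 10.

Slope of line 1: m1 = -5/2
Slope of line 2: m2 = 2/5
m1 * m2 = (-5/2) * (2/5) = -1 = -1, so the lines are perpendicular.

Perpendicular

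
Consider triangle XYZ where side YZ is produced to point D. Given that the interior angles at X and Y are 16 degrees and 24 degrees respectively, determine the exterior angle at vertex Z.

By the exterior angle theorem, an exterior angle of a triangle equals the sum of the two remote interior angles.
Exterior angle = angle X + angle Y
Exterior angle = 16 + 24 = 40 degrees

40 degrees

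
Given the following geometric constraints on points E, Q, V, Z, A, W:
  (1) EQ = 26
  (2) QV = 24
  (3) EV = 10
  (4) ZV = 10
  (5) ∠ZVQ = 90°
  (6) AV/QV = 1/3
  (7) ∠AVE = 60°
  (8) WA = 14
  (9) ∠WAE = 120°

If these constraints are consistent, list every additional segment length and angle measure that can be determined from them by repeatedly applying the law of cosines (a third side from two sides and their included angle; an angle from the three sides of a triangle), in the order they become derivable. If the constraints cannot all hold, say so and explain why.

The constraints are consistent. Derivable facts, in order:
After 1 step:
- EA = 2·√21
- QZ = 26
- ∠EQV = 22.62°
- ∠EVQ = 90°
- ∠QEV = 67.38°
After 2 steps:
- EW ≈ 20.21
- ∠AEV = 49.11°
- ∠EAV = 70.89°
- ∠QZV = 67.38°
- ∠VQZ = 22.62°
After 3 steps:
- ∠AEW = 36.87°
- ∠AWE = 23.13°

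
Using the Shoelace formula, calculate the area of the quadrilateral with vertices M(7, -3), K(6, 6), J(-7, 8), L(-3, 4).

Shoelace: sum of cross terms = 127, Area = (1/2)|127| = 127/2

127/2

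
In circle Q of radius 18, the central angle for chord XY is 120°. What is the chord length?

Chord length = 2r sin(θ/2)
= 2 × 18 × sin(120°/2)
= 2 × 18 × sin(60°)
= 18*sqrt(3)

18*sqrt(3)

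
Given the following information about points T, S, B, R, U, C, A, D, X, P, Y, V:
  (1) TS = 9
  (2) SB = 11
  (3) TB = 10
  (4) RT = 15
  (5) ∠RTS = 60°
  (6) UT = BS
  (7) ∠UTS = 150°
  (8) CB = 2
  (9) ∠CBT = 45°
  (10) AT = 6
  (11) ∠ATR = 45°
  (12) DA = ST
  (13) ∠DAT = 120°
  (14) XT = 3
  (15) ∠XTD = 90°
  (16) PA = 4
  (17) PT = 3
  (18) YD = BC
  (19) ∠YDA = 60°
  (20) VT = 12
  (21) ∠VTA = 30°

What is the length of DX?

From the given relations: DA = ST = 9.
Step 1: By the law of cosines on triangle DAT: DT² = 9² + 6² − 2·9·6·cos(120°) = 171, so DT = 3·√19.
Step 2: By the law of cosines on triangle DTX: DX² = (3·√19)² + 3² − 2·3·√19·3·cos(90°) = 180, so DX = 6·√5.

Therefore, the length of DX = 6·√5.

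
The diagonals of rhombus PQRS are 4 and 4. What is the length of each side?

In a rhombus, the diagonals bisect each other perpendicularly, creating four congruent right triangles.
Each triangle has legs 2 (half of 4) and 2 (half of 4).
The hypotenuse of each right triangle is a side of the rhombus:
side = sqrt(2^2 + 2^2) = sqrt(8) = 2*sqrt(2)

2*sqrt(2)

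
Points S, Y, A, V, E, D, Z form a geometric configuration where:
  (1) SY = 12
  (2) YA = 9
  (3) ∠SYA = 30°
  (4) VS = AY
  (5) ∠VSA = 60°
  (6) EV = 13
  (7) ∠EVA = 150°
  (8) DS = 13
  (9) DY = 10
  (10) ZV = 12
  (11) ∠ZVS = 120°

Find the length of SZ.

From the given relations: VS = AY = 9.
Step 1: By the law of cosines on triangle SVZ: SZ² = 9² + 12² − 2·9·12·cos(120°) = 333, so SZ = 3·√37.

Therefore, the length of SZ = 3·√37.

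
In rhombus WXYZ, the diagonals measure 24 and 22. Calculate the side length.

The diagonals of a rhombus bisect each other at right angles.
Half-diagonals: 24/2 = 12 and 22/2 = 11
side = sqrt(12^2 + 11^2)
side = sqrt(144 + 121)
side = sqrt(265)

sqrt(265)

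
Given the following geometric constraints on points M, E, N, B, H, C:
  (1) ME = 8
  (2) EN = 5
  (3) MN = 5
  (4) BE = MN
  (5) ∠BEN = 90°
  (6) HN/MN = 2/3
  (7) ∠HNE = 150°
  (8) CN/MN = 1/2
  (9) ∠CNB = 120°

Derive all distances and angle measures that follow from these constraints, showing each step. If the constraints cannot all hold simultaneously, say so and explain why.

The constraints are consistent.

From the given relations:
  BE = MN = 5
  HN = 2/3·MN = 2/3·5 ≈ 3.33
  CN = 1/2·MN = 1/2·5 ≈ 2.5

Step 1: From EN = 5, NH = 3.33, and ∠ENH = 150°, by the law of cosines:
  EH² = EN² + NH² - 2·EN·NH·cos(150°) = 25 + 11.11 + 28.87 = 64.98
  EH ≈ 8.06

Step 2: From NE = 5, EB = 5, and ∠NEB = 90°, by the law of cosines:
  NB² = NE² + EB² - 2·NE·EB·cos(90°) = 25 + 25 - 0 = 50
  NB = 5·√2

Step 3: From ME = 8, MN = 5, EN = 5, by the inverse law of cosines:
  cos(∠EMN) = (ME² + MN² - EN²) / (2·ME·MN)
  ∠EMN = 36.87°

Step 4: From EM = 8, EN = 5, MN = 5, by the inverse law of cosines:
  cos(∠MEN) = (EM² + EN² - MN²) / (2·EM·EN)
  ∠MEN = 36.87°

Step 5: From NE = 5, NM = 5, EM = 8, by the inverse law of cosines:
  cos(∠ENM) = (NE² + NM² - EM²) / (2·NE·NM)
  ∠ENM = 106.26°

Step 6: From BN = 5·√2, NC = 2.5, and ∠BNC = 120°, by the law of cosines:
  BC² = BN² + NC² - 2·BN·NC·cos(120°) = 50 + 6.25 + 17.68 = 73.93
  BC ≈ 8.6

Step 7: From EH = 8.06, EN = 5, HN = 3.33, by the inverse law of cosines:
  cos(∠HEN) = (EH² + EN² - HN²) / (2·EH·EN)
  ∠HEN = 11.93°

Step 8: From NB = 5·√2, NE = 5, BE = 5, by the inverse law of cosines:
  cos(∠BNE) = (NB² + NE² - BE²) / (2·NB·NE)
  ∠BNE = 45°

Step 9: From BE = 5, BN = 5·√2, EN = 5, by the inverse law of cosines:
  cos(∠EBN) = (BE² + BN² - EN²) / (2·BE·BN)
  ∠EBN = 45°

Step 10: From HE = 8.06, HN = 3.33, EN = 5, by the inverse law of cosines:
  cos(∠EHN) = (HE² + HN² - EN²) / (2·HE·HN)
  ∠EHN = 18.07°

Step 11: From BC = 8.6, BN = 5·√2, CN = 2.5, by the inverse law of cosines:
  cos(∠CBN) = (BC² + BN² - CN²) / (2·BC·BN)
  ∠CBN = 14.58°

Step 12: From CB = 8.6, CN = 2.5, BN = 5·√2, by the inverse law of cosines:
  cos(∠BCN) = (CB² + CN² - BN²) / (2·CB·CN)
  ∠BCN = 45.42°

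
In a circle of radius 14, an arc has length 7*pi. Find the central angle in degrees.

The full circumference is 2πr = 28*pi.
The arc is 7*pi / 28*pi = 1/4 of the full circle.
So the central angle = 1/4 × 360° = 90°.

90°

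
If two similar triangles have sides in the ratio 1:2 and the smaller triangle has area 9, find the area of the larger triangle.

For similar figures, the area ratio equals the square of the side ratio.
Side ratio (the smaller triangle to the larger triangle) = 1:2, so area ratio = 1^2:2^2 = 1:4.
If the area of the smaller triangle is 9, then the area of the larger triangle = 9 * (4/1) = 36.

36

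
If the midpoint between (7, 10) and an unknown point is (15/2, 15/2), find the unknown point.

Using the midpoint formula: M = ((x1 + x2)/2, (y1 + y2)/2)
We know M = (15/2, 15/2) and J = (7, 10)
For x: 15/2 = (7 + x2)/2, so x2 = 2*15/2 - 7 = 8
For y: 15/2 = (10 + y2)/2, so y2 = 2*15/2 - 10 = 5
K = (8, 5)

(8, 5)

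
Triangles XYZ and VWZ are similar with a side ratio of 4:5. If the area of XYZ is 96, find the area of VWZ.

The ratio of areas of similar triangles = (side ratio)^2.
Side ratio = 4:5, so area ratio = 16:25.
Area of VWZ / Area of XYZ = 25/16
Area of VWZ = 96 * 25/16 = 150

150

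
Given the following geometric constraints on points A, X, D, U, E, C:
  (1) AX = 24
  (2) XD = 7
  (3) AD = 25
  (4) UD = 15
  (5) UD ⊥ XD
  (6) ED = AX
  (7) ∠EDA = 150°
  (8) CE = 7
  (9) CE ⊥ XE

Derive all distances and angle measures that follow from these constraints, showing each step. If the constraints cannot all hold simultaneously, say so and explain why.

The constraints are consistent.

From the given relations:
  ED = AX = 24

Step 1: From AD = 25, DE = 24, and ∠ADE = 150°, by the law of cosines:
  AE² = AD² + DE² - 2·AD·DE·cos(150°) = 625 + 576 + 1039 = 2240
  AE ≈ 47.33

Step 2: From XD = 7, DU = 15, and ∠XDU = 90°, by the law of cosines:
  XU² = XD² + DU² - 2·XD·DU·cos(90°) = 49 + 225 - 0 = 274
  XU ≈ 16.55

Step 3: From AD = 25, AX = 24, DX = 7, by the inverse law of cosines:
  cos(∠DAX) = (AD² + AX² - DX²) / (2·AD·AX)
  ∠DAX = 16.26°

Step 4: From XA = 24, XD = 7, AD = 25, by the inverse law of cosines:
  cos(∠AXD) = (XA² + XD² - AD²) / (2·XA·XD)
  ∠AXD = 90°

Step 5: From DA = 25, DX = 7, AX = 24, by the inverse law of cosines:
  cos(∠ADX) = (DA² + DX² - AX²) / (2·DA·DX)
  ∠ADX = 73.74°

Step 6: From AD = 25, AE = 47.33, DE = 24, by the inverse law of cosines:
  cos(∠DAE) = (AD² + AE² - DE²) / (2·AD·AE)
  ∠DAE = 14.69°

Step 7: From XD = 7, XU = 16.55, DU = 15, by the inverse law of cosines:
  cos(∠DXU) = (XD² + XU² - DU²) / (2·XD·XU)
  ∠DXU = 64.98°

Step 8: From UD = 15, UX = 16.55, DX = 7, by the inverse law of cosines:
  cos(∠DUX) = (UD² + UX² - DX²) / (2·UD·UX)
  ∠DUX = 25.02°

Step 9: From EA = 47.33, ED = 24, AD = 25, by the inverse law of cosines:
  cos(∠AED) = (EA² + ED² - AD²) / (2·EA·ED)
  ∠AED = 15.31°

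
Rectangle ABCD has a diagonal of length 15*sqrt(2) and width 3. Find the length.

b = sqrt(d^2 - a^2) = sqrt(450 - 9) = sqrt(441) = 21

21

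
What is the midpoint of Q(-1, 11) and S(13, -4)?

The midpoint is the point halfway along the segment.
Move half the horizontal distance: -1 + (13 - -1)/2 = -1 + 14/2 = 6
Move half the vertical distance: 11 + (-4 - 11)/2 = 11 + -15/2 = 7/2
Midpoint = (6, 7/2)

(6, 7/2)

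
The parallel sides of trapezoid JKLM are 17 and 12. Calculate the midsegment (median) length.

The midsegment of a trapezoid = (base1 + base2) / 2
midsegment = (17 + 12) / 2
midsegment = 29 / 2
midsegment = 29/2

29/2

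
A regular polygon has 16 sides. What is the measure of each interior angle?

Each interior angle of a regular n-gon is (n - 2) * 180 / n.
For n = 16: (16 - 2) * 180 / 16 = 2520/16 = 315/2 degrees.

315/2 degrees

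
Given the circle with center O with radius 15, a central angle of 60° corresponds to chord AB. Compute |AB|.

Chord length = 2r sin(θ/2)
= 2 × 15 × sin(60°/2)
= 2 × 15 × sin(30°)
= 15

15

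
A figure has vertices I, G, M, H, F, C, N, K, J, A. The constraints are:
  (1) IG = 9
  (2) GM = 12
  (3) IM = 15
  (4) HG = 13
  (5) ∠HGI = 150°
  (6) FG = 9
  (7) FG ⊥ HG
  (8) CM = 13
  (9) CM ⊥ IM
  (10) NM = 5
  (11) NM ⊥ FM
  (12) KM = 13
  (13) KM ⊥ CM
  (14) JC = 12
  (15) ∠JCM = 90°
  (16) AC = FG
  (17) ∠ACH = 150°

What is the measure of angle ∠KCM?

Step 1: By the law of cosines on triangle CMK: CK² = 13² + 13² − 2·13·13·cos(90°) = 338, so CK = 13·√2.
Step 2: By the inverse law of cosines on triangle KCM: cos(∠KCM) = ((13·√2)² + 13² − 13²) / (2·13·√2·13) = 338/478 = 0.7071, so ∠KCM = 45°.

Therefore, the measure of angle ∠KCM = 45°.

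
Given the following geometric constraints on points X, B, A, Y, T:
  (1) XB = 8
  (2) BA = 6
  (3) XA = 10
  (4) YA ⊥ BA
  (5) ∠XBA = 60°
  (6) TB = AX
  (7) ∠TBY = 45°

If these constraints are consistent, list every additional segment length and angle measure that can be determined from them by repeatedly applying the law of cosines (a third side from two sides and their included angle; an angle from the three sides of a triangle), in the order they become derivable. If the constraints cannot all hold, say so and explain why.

These constraints are not satisfiable: (1), (2) and (3) fix all three sides of triangle XBA, so by the law of cosines cos(∠XBA) = (8² + 6² − 10²) / (2·8·6) = 0.0000, i.e. ∠XBA ≈ 90°, which contradicts (5) ∠XBA = 60°. No planar figure meets all of them, so nothing further can be derived.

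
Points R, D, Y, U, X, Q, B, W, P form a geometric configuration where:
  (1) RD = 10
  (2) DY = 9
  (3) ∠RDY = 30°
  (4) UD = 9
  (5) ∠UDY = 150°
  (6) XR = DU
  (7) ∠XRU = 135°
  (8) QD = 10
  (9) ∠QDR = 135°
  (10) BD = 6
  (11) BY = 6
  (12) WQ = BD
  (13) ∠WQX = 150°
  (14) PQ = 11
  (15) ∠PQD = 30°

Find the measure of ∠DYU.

Step 1: By the law of cosines on triangle YDU: YU² = 9² + 9² − 2·9·9·cos(150°) = 302.3, so YU ≈ 17.39.
Step 2: By the inverse law of cosines on triangle DYU: cos(∠DYU) = (9² + 17.39² − 9²) / (2·9·17.39) = 302.3/312.96 = 0.9659, so ∠DYU = 15°.

Therefore, the measure of angle ∠DYU = 15°.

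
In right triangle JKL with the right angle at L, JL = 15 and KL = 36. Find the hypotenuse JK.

By the Pythagorean theorem: JK^2 = JL^2 + KL^2
JK^2 = 15^2 + 36^2 = 225 + 1296 = 1521
JK = sqrt(1521) = 39

39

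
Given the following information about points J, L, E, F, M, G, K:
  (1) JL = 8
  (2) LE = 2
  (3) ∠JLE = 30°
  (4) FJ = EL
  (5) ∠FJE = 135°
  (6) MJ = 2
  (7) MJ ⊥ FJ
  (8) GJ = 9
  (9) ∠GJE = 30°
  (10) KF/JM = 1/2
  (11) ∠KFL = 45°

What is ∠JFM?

From the given relations: FJ = EL = 2.
Step 1: By the law of cosines on triangle FJM: FM² = 2² + 2² − 2·2·2·cos(90°) = 8, so FM = 2·√2.
Step 2: By the inverse law of cosines on triangle JFM: cos(∠JFM) = (2² + (2·√2)² − 2²) / (2·2·2·√2) = 8/11.31 = 0.7071, so ∠JFM = 45°.

Therefore, the measure of angle ∠JFM = 45°.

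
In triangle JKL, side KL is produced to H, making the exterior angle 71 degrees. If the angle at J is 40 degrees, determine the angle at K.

The exterior angle theorem states that an exterior angle equals the sum of the two non-adjacent interior angles.
So 71 = 40 + angle K, which gives angle K = 71 - 40 = 31 degrees.

31 degrees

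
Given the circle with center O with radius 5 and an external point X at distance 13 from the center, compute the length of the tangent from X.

Let T be the point of tangency. Then OT ⊥ XT (radius ⊥ tangent).
In right triangle OTX: OX² = OT² + XT²
13² = 5² + XT²
XT² = 144, XT = 12

12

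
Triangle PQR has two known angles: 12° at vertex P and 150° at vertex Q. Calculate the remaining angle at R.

By the triangle angle sum property, the three interior angles of any triangle add up to 180°.
We know angle P = 12° and angle Q = 150°, so their sum is 162°.
Therefore angle R = 180° - 162° = 18°.

18 degrees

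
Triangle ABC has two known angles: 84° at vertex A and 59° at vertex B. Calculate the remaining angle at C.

The interior angles sum to 180°: angle C = 180 - 84 - 59 = 37°.
The triangle is acute (angles 84°, 59°, 37°).

37 degrees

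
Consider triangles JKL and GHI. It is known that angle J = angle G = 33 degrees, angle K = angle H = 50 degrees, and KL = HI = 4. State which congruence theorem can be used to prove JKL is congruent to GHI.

The given information matches AAS: Two pairs of corresponding angles and a non-included side are equal (Angle-Angle-Side).

AAS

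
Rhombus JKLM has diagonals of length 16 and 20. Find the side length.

The diagonals of a rhombus bisect each other at right angles.
Half-diagonals: 16/2 = 8 and 20/2 = 10
side = sqrt(8^2 + 10^2)
side = sqrt(64 + 100)
side = sqrt(164) = 2*sqrt(41)

2*sqrt(41)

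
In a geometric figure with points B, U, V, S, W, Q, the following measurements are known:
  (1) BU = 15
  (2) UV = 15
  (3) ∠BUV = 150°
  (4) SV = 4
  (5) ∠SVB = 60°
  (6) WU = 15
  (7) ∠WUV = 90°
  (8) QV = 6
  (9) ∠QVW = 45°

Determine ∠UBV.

Step 1: By the law of cosines on triangle BUV: BV² = 15² + 15² − 2·15·15·cos(150°) = 839.71, so BV ≈ 28.98.
Step 2: By the inverse law of cosines on triangle UBV: cos(∠UBV) = (15² + 28.98² − 15²) / (2·15·28.98) = 839.71/869.33 = 0.9659, so ∠UBV = 15°.

Therefore, the measure of angle ∠UBV = 15°.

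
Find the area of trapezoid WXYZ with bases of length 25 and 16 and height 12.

Area of a trapezoid = (base1 + base2) * height / 2
Area = (25 + 16) * 12 / 2
Area = 41 * 12 / 2
Area = 492 / 2
Area = 246

246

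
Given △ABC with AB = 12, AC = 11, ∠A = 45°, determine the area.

Area = (1/2)(12)(11) sin(45°) = (1/2)(12)(11)(sqrt(2)/2) = 33*sqrt(2)

33*sqrt(2)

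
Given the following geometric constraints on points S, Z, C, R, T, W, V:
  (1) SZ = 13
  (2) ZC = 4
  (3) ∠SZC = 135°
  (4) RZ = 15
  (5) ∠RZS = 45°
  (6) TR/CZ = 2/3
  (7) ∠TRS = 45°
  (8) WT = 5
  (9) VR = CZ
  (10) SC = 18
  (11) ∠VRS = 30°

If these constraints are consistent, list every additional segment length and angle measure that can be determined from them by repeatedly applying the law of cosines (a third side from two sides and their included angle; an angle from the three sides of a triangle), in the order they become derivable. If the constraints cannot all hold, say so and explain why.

These constraints are not satisfiable: (1), (2) and (3) already determine SC: by the law of cosines SC² = 13² + 4² − 2·13·4·cos(135°) = 258.54, so SC ≈ 16.08, which contradicts (10) SC = 18. No planar figure meets all of them, so nothing further can be derived.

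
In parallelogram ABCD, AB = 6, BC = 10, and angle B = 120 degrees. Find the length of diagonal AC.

Using the law of cosines:
d^2 = 6^2 + 10^2 - 2(6)(10)cos(120 degrees)
d^2 = 36 + 100 - 120*-1/2
d^2 = 196
d = 14

14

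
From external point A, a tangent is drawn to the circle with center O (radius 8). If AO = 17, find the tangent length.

Let T be the point of tangency. Then OT ⊥ AT (radius ⊥ tangent).
In right triangle OTA: OA² = OT² + AT²
17² = 8² + AT²
AT² = 225, AT = 15

15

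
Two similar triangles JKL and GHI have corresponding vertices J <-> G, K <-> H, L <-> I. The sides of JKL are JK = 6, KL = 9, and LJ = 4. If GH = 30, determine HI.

Similar triangles have proportional sides. Setting up the proportion:
GH / JK = HI / KL
30 / 6 = HI / 9
HI = 9 * 30 / 6 = 45.

45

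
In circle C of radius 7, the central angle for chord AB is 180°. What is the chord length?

Drop a perpendicular from the center to the chord, bisecting both the chord and the central angle.
Each half-chord = r sin(θ/2) = 7 sin(90°).
The full chord = 2 × 7 × sin(90°) = 14.

14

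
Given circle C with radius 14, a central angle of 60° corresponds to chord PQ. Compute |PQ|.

Drop a perpendicular from the center to the chord, bisecting both the chord and the central angle.
Each half-chord = r sin(θ/2) = 14 sin(30°).
The full chord = 2 × 14 × sin(30°) = 14.

14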